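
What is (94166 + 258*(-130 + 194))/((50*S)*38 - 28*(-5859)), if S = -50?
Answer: 55339/34526 ≈ 1.6028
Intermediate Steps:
(94166 + 258*(-130 + 194))/((50*S)*38 - 28*(-5859)) = (94166 + 258*(-130 + 194))/((50*(-50))*38 - 28*(-5859)) = (94166 + 258*64)/(-2500*38 + 164052) = (94166 + 16512)/(-95000 + 164052) = 110678/69052 = 110678*(1/69052) = 55339/34526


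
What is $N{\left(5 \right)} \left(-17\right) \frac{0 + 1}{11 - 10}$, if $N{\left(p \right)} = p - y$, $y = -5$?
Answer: $-170$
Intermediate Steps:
$N{\left(p \right)} = 5 + p$ ($N{\left(p \right)} = p - -5 = p + 5 = 5 + p$)
$N{\left(5 \right)} \left(-17\right) \frac{0 + 1}{11 - 10} = \left(5 + 5\right) \left(-17\right) \frac{0 + 1}{11 - 10} = 10 \left(-17\right) 1 \cdot 1^{-1} = - 170 \cdot 1 \cdot 1 = \left(-170\right) 1 = -170$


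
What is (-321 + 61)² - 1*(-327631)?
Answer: 395231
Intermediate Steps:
(-321 + 61)² - 1*(-327631) = (-260)² + 327631 = 67600 + 327631 = 395231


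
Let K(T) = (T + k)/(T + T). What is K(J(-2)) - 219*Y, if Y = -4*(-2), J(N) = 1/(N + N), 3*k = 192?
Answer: -3759/2 ≈ -1879.5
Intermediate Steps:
k = 64 (k = (⅓)*192 = 64)
J(N) = 1/(2*N)
Y = 8
K(T) = (64 + T)/(2*T) (K(T) = (T + 64)/(T + T) = (64 + T)/((2*T)) = (64 + T)*(1/(2*T)) = (64 + T)/(2*T))
K(J(-2)) - 219*Y = (64 + (½)/(-2))/(2*(((½)/(-2)))) - 219*8 = (64 + (½)*(-½))/(2*(((½)*(-½)))) - 1*1752 = (64 - ¼)/(2*(-¼)) - 1752 = (½)*(-4)*(255/4) - 1752 = -255/2 - 1752 = -3759/2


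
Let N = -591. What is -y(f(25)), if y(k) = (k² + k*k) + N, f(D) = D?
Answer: -659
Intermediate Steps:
y(k) = -591 + 2*k² (y(k) = (k² + k*k) - 591 = (k² + k²) - 591 = 2*k² - 591 = -591 + 2*k²)
-y(f(25)) = -(-591 + 2*25²) = -(-591 + 2*625) = -(-591 + 1250) = -1*659 = -659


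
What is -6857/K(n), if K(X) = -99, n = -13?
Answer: 6857/99 ≈ 69.263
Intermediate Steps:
-6857/K(n) = -6857/(-99) = -6857*(-1/99) = 6857/99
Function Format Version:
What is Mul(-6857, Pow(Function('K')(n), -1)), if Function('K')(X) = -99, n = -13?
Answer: Rational(6857, 99) ≈ 69.263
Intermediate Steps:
Mul(-6857, Pow(Function('K')(n), -1)) = Mul(-6857, Pow(-99, -1)) = Mul(-6857, Rational(-1, 99)) = Rational(6857, 99)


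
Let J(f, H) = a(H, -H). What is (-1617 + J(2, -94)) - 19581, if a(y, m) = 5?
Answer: -21193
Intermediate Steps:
J(f, H) = 5
(-1617 + J(2, -94)) - 19581 = (-1617 + 5) - 19581 = -1612 - 19581 = -21193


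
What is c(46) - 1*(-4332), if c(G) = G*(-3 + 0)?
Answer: 4194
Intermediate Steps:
c(G) = -3*G (c(G) = G*(-3) = -3*G)
c(46) - 1*(-4332) = -3*46 - 1*(-4332) = -138 + 4332 = 4194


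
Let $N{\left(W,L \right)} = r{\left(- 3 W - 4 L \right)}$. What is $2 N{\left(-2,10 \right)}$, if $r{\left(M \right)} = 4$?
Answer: $8$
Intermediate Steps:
$N{\left(W,L \right)} = 4$
$2 N{\left(-2,10 \right)} = 2 \cdot 4 = 8$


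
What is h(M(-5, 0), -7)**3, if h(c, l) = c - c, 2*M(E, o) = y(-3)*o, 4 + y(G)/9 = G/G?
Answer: 0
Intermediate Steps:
y(G) = -27 (y(G) = -36 + 9*(G/G) = -36 + 9*1 = -36 + 9 = -27)
M(E, o) = -27*o/2 (M(E, o) = (-27*o)/2 = -27*o/2)
h(c, l) = 0
h(M(-5, 0), -7)**3 = 0**3 = 0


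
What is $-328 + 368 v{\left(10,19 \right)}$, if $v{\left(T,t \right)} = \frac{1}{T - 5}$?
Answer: $- \frac{1272}{5} \approx -254.4$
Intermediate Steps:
$v{\left(T,t \right)} = \frac{1}{-5 + T}$
$-328 + 368 v{\left(10,19 \right)} = -328 + \frac{368}{-5 + 10} = -328 + \frac{368}{5} = - \frac{1272}{5}$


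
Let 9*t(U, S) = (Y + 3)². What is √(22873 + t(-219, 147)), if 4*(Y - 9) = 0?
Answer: √22889 ≈ 151.29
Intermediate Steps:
Y = 9 (Y = 9 + (¼)*0 = 9 + 0 = 9)
t(U, S) = 16 (t(U, S) = (9 + 3)²/9 = (⅑)*12² = (⅑)*144 = 16)
√(22873 + t(-219, 147)) = √(22873 + 16) = √22889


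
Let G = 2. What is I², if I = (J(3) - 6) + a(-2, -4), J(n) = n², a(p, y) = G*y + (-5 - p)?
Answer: 64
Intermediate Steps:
a(p, y) = -5 - p + 2*y (a(p, y) = 2*y + (-5 - p) = -5 - p + 2*y)
I = -8 (I = (3² - 6) + (-5 - 1*(-2) + 2*(-4)) = (9 - 6) + (-5 + 2 - 8) = 3 - 11 = -8)
I² = (-8)² = 64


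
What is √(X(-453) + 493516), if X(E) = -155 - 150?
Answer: √493211 ≈ 702.29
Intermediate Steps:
X(E) = -305
√(X(-453) + 493516) = √(-305 + 493516) = √493211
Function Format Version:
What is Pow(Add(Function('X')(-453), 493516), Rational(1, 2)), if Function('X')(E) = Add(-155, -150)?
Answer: Pow(493211, Rational(1, 2)) ≈ 702.29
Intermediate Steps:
Function('X')(E) = -305
Pow(Add(Function('X')(-453), 493516), Rational(1, 2)) = Pow(Add(-305, 493516), Rational(1, 2)) = Pow(493211, Rational(1, 2))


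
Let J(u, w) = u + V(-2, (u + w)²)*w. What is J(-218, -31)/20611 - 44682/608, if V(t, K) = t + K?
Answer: -1044815199/6265744 ≈ -166.75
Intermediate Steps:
V(t, K) = K + t
J(u, w) = u + w*(-2 + (u + w)²) (J(u, w) = u + ((u + w)² - 2)*w = u + (-2 + (u + w)²)*w = u + w*(-2 + (u + w)²))
J(-218, -31)/20611 - 44682/608 = (-218 - 31*(-2 + (-218 - 31)²))/20611 - 44682/608 = (-218 - 31*(-2 + (-249)²))*(1/20611) - 44682*1/608 = (-218 - 31*(-2 + 62001))*(1/20611) - 22341/304 = (-218 - 31*61999)*(1/20611) - 22341/304 = (-218 - 1921969)*(1/20611) - 22341/304 = -1922187*1/20611 - 22341/304 = -1922187/20611 - 22341/304 = -1044815199/6265744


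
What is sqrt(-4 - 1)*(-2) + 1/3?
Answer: 1/3 - 2*I*sqrt(5) ≈ 0.33333 - 4.4721*I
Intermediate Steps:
sqrt(-4 - 1)*(-2) + 1/3 = sqrt(-5)*(-2) + 1/3 = (I*sqrt(5))*(-2) + 1/3 = -2*I*sqrt(5) + 1/3 = 1/3 - 2*I*sqrt(5)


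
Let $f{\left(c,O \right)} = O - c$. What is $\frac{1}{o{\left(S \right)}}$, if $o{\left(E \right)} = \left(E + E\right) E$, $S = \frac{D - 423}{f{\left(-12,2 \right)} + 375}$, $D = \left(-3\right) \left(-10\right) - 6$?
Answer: $\frac{151321}{318402} \approx 0.47525$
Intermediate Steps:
$D = 24$ ($D = 30 - 6 = 24$)
$S = - \frac{399}{389}$ ($S = \frac{24 - 423}{\left(2 - -12\right) + 375} = - \frac{399}{\left(2 + 12\right) + 375} = - \frac{399}{14 + 375} = - \frac{399}{389} \approx -1.0257$)
$o{\left(E \right)} = 2 E^{2}$ ($o{\left(E \right)} = 2 E E = 2 E^{2}$)
$\frac{1}{o{\left(S \right)}} = \frac{1}{2 \left(- \frac{399}{389}\right)^{2}} = \frac{1}{2 \cdot \frac{159201}{151321}} = \frac{1}{\frac{318402}{151321}} = \frac{151321}{318402}$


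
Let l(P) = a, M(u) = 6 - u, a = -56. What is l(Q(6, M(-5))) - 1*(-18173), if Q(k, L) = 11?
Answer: 18117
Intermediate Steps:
l(P) = -56
l(Q(6, M(-5))) - 1*(-18173) = -56 - 1*(-18173) = -56 + 18173 = 18117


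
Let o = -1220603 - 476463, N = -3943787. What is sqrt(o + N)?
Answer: I*sqrt(5640853) ≈ 2375.0*I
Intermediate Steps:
o = -1697066
sqrt(o + N) = sqrt(-1697066 - 3943787) = sqrt(-5640853) = I*sqrt(5640853)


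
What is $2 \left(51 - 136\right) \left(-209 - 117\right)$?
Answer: $55420$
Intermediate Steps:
$2 \left(51 - 136\right) \left(-209 - 117\right) = 2 \left(\left(-85\right) \left(-326\right)\right) = 2 \cdot 27710 = 55420$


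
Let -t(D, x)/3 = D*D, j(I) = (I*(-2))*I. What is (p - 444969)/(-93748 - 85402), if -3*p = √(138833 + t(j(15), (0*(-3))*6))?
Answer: 444969/179150 + I*√468667/537450 ≈ 2.4838 + 0.0012738*I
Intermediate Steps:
j(I) = -2*I² (j(I) = (-2*I)*I = -2*I²)
t(D, x) = -3*D² (t(D, x) = -3*D*D = -3*D²)
p = -I*√468667/3 (p = -√(138833 - 3*(-2*15²)²)/3 = -√(138833 - 3*(-2*225)²)/3 = -√(138833 - 3*(-450)²)/3 = -√(138833 - 3*202500)/3 = -√(138833 - 607500)/3 = -I*√468667/3 ≈ -228.2*I)
(p - 444969)/(-93748 - 85402) = (-I*√468667/3 - 444969)/(-93748 - 85402) = (-444969 - I*√468667/3)/(-179150) = (-444969 - I*√468667/3)*(-1/179150) = 444969/179150 + I*√468667/537450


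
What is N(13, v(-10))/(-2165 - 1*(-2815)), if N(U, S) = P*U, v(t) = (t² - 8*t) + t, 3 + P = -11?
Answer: -7/25 ≈ -0.28000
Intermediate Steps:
P = -14 (P = -3 - 11 = -14)
v(t) = t² - 7*t
N(U, S) = -14*U
N(13, v(-10))/(-2165 - 1*(-2815)) = (-14*13)/(-2165 - 1*(-2815)) = -182/(-2165 + 2815) = -182/650 = -182*1/650 = -7/25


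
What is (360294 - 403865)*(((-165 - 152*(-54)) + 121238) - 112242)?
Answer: -742406269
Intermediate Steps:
(360294 - 403865)*(((-165 - 152*(-54)) + 121238) - 112242) = -43571*(((-165 + 8208) + 121238) - 112242) = -43571*((8043 + 121238) - 112242) = -43571*(129281 - 112242) = -43571*17039 = -742406269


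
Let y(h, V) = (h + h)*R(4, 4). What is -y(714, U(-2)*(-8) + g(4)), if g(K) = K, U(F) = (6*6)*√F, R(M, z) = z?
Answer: -5712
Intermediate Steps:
U(F) = 36*√F
y(h, V) = 8*h (y(h, V) = (h + h)*4 = (2*h)*4 = 8*h)
-y(714, U(-2)*(-8) + g(4)) = -8*714 = -1*5712 = -5712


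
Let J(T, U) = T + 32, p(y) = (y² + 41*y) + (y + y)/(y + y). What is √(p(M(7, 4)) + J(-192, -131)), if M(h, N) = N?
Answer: √21 ≈ 4.5826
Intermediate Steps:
p(y) = 1 + y² + 41*y (p(y) = (y² + 41*y) + (2*y)/((2*y)) = (y² + 41*y) + (2*y)*(1/(2*y)) = (y² + 41*y) + 1 = 1 + y² + 41*y)
J(T, U) = 32 + T
√(p(M(7, 4)) + J(-192, -131)) = √((1 + 4² + 41*4) + (32 - 192)) = √((1 + 16 + 164) - 160) = √(181 - 160) = √21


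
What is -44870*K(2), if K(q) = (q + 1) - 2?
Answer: -44870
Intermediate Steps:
K(q) = -1 + q (K(q) = (1 + q) - 2 = -1 + q)
-44870*K(2) = -44870*(-1 + 2) = -44870*1 = -44870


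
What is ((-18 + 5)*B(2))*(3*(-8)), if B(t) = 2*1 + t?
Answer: 1248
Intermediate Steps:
B(t) = 2 + t
((-18 + 5)*B(2))*(3*(-8)) = ((-18 + 5)*(2 + 2))*(3*(-8)) = -13*4*(-24) = -52*(-24) = 1248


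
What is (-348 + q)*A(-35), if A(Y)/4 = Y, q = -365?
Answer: 99820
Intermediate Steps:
A(Y) = 4*Y
(-348 + q)*A(-35) = (-348 - 365)*(4*(-35)) = -713*(-140) = 99820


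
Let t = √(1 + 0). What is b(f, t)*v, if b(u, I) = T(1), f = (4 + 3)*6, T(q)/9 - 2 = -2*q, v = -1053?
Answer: 0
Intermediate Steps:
t = 1 (t = √1 = 1)
T(q) = 18 - 18*q (T(q) = 18 + 9*(-2*q) = 18 - 18*q)
f = 42 (f = 7*6 = 42)
b(u, I) = 0 (b(u, I) = 18 - 18*1 = 18 - 18 = 0)
b(f, t)*v = 0*(-1053) = 0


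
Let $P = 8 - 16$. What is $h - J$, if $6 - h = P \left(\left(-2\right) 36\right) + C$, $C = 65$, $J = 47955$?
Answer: $-48590$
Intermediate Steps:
$P = -8$ ($P = 8 - 16 = -8$)
$h = -635$ ($h = 6 - \left(- 8 \left(\left(-2\right) 36\right) + 65\right) = 6 - \left(\left(-8\right) \left(-72\right) + 65\right) = 6 - \left(576 + 65\right) = 6 - 641 = -635$)
$h - J = -635 - 47955 = -48590$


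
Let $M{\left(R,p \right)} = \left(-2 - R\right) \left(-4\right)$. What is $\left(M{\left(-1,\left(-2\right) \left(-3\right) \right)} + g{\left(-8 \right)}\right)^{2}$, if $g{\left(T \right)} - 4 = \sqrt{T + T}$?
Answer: $48 + 64 i \approx 48.0 + 64.0 i$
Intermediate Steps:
$g{\left(T \right)} = 4 + \sqrt{2} \sqrt{T}$ ($g{\left(T \right)} = 4 + \sqrt{T + T} = 4 + \sqrt{2 T} = 4 + \sqrt{2} \sqrt{T}$)
$M{\left(R,p \right)} = 8 + 4 R$
$\left(M{\left(-1,\left(-2\right) \left(-3\right) \right)} + g{\left(-8 \right)}\right)^{2} = \left(\left(8 + 4 \left(-1\right)\right) + \left(4 + \sqrt{2} \sqrt{-8}\right)\right)^{2} = \left(\left(8 - 4\right) + \left(4 + \sqrt{2} \cdot 2 i \sqrt{2}\right)\right)^{2} = \left(4 + \left(4 + 4 i\right)\right)^{2} = \left(8 + 4 i\right)^{2}$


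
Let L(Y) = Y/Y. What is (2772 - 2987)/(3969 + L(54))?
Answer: -43/794 ≈ -0.054156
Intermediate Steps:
L(Y) = 1
(2772 - 2987)/(3969 + L(54)) = (2772 - 2987)/(3969 + 1) = -215/3970 = -215*1/3970 = -43/794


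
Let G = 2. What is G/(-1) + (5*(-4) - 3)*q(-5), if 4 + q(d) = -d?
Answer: -25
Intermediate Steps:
q(d) = -4 - d
G/(-1) + (5*(-4) - 3)*q(-5) = 2/(-1) + (5*(-4) - 3)*(-4 - 1*(-5)) = 2*(-1) + (-20 - 3)*(-4 + 5) = -2 - 23*1 = -2 - 23 = -25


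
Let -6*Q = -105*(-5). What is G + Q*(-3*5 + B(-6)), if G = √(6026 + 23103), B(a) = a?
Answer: 3675/2 + √29129 ≈ 2008.2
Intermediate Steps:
Q = -175/2 (Q = -(-7)*5*(-5)/2 = -(-7)*(-25)/2 = -⅙*525 = -175/2 ≈ -87.500)
G = √29129 ≈ 170.67
G + Q*(-3*5 + B(-6)) = √29129 - 175*(-3*5 - 6)/2 = √29129 - 175*(-15 - 6)/2 = √29129 - 175/2*(-21) = √29129 + 3675/2 = 3675/2 + √29129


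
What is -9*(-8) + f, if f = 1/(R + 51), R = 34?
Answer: 6121/85 ≈ 72.012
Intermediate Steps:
f = 1/85 (f = 1/(34 + 51) = 1/85 ≈ 0.011765)
-9*(-8) + f = -9*(-8) + 1/85 = 72 + 1/85 = 6121/85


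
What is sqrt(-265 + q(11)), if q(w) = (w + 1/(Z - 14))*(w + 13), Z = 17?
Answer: sqrt(7) ≈ 2.6458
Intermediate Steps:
q(w) = (13 + w)*(1/3 + w) (q(w) = (w + 1/(17 - 14))*(w + 13) = (w + 1/3)*(13 + w) = (1/3 + w)*(13 + w) = (13 + w)*(1/3 + w))
sqrt(-265 + q(11)) = sqrt(-265 + (13/3 + 11**2 + (40/3)*11)) = sqrt(-265 + (13/3 + 121 + 440/3)) = sqrt(-265 + 272) = sqrt(7)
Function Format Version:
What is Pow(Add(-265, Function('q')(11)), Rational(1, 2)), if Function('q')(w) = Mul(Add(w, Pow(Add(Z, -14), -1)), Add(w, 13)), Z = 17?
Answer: Pow(7, Rational(1, 2)) ≈ 2.6458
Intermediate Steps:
Function('q')(w) = Mul(Add(13, w), Add(Rational(1, 3), w)) (Function('q')(w) = Mul(Add(w, Pow(Add(17, -14), -1)), Add(w, 13)) = Mul(Add(w, Pow(3, -1)), Add(13, w)) = Mul(Add(w, Rational(1, 3)), Add(13, w)) = Mul(Add(Rational(1, 3), w), Add(13, w)) = Mul(Add(13, w), Add(Rational(1, 3), w)))
Pow(Add(-265, Function('q')(11)), Rational(1, 2)) = Pow(Add(-265, Add(Rational(13, 3), Pow(11, 2), Mul(Rational(40, 3), 11))), Rational(1, 2)) = Pow(Add(-265, Add(Rational(13, 3), 121, Rational(440, 3))), Rational(1, 2)) = Pow(Add(-265, 272), Rational(1, 2)) = Pow(7, Rational(1, 2))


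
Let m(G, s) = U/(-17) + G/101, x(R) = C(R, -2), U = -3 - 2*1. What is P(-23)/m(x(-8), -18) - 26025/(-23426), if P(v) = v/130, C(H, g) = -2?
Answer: 12853742/27584115 ≈ 0.46598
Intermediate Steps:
U = -5 (U = -3 - 2 = -5)
x(R) = -2
m(G, s) = 5/17 + G/101 (m(G, s) = -5/(-17) + G/101 = -5*(-1/17) + G*(1/101) = 5/17 + G/101)
P(v) = v/130 (P(v) = v*(1/130) = v/130)
P(-23)/m(x(-8), -18) - 26025/(-23426) = ((1/130)*(-23))/(5/17 + (1/101)*(-2)) - 26025/(-23426) = -23/(130*(5/17 - 2/101)) - 26025*(-1/23426) = -23/(130*471/1717) + 26025/23426 = -23/130*1717/471 + 26025/23426 = -39491/61230 + 26025/23426 = 12853742/27584115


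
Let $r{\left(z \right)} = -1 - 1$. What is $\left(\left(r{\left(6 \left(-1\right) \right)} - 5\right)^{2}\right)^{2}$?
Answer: $2401$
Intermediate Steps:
$r{\left(z \right)} = -2$
$\left(\left(r{\left(6 \left(-1\right) \right)} - 5\right)^{2}\right)^{2} = \left(\left(-2 - 5\right)^{2}\right)^{2} = \left(\left(-7\right)^{2}\right)^{2} = 49^{2} = 2401$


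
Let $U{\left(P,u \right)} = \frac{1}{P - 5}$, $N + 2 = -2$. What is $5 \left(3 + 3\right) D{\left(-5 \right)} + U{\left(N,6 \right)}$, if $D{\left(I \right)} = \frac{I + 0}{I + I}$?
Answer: $\frac{134}{9} \approx 14.889$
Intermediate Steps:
$N = -4$ ($N = -2 - 2 = -4$)
$U{\left(P,u \right)} = \frac{1}{-5 + P}$
$D{\left(I \right)} = \frac{1}{2}$ ($D{\left(I \right)} = \frac{I}{2 I} = I \frac{1}{2 I} = \frac{1}{2}$)
$5 \left(3 + 3\right) D{\left(-5 \right)} + U{\left(N,6 \right)} = 5 \left(3 + 3\right) \frac{1}{2} + \frac{1}{-5 - 4} = 5 \cdot 6 \cdot \frac{1}{2} + \frac{1}{-9} = 30 \cdot \frac{1}{2} - \frac{1}{9} = 15 - \frac{1}{9} = \frac{134}{9}$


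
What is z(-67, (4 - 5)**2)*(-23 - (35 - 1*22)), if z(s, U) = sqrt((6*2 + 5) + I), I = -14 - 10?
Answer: -36*I*sqrt(7) ≈ -95.247*I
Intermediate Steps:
I = -24
z(s, U) = I*sqrt(7) (z(s, U) = sqrt((6*2 + 5) - 24) = sqrt((12 + 5) - 24) = sqrt(17 - 24) = sqrt(-7) = I*sqrt(7))
z(-67, (4 - 5)**2)*(-23 - (35 - 1*22)) = (I*sqrt(7))*(-23 - (35 - 1*22)) = (I*sqrt(7))*(-23 - (35 - 22)) = (I*sqrt(7))*(-23 - 1*13) = (I*sqrt(7))*(-23 - 13) = (I*sqrt(7))*(-36) = -36*I*sqrt(7)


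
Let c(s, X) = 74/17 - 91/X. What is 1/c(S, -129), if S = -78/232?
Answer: 2193/11093 ≈ 0.19769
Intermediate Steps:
S = -39/116 (S = -78*1/232 = -39/116 ≈ -0.33621)
c(s, X) = 74/17 - 91/X (c(s, X) = 74*(1/17) - 91/X = 74/17 - 91/X)
1/c(S, -129) = 1/(74/17 - 91/(-129)) = 1/(74/17 - 91*(-1/129)) = 1/(74/17 + 91/129) = 1/(11093/2193) = 2193/11093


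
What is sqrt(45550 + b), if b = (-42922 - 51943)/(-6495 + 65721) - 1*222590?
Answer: I*sqrt(621012203689530)/59226 ≈ 420.76*I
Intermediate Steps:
b = -13183210205/59226 (b = -94865/59226 - 222590 = -13183210205/59226 ≈ -2.2259e+5)
sqrt(45550 + b) = sqrt(45550 - 13183210205/59226) = sqrt(-10485465905/59226) = I*sqrt(621012203689530)/59226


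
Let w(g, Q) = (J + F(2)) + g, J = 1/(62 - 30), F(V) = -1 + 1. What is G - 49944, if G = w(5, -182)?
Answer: -1598047/32 ≈ -49939.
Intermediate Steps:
F(V) = 0
J = 1/32 ≈ 0.031250
w(g, Q) = 1/32 + g (w(g, Q) = (1/32 + 0) + g = 1/32 + g)
G = 161/32 (G = 1/32 + 5 = 161/32 ≈ 5.0313)
G - 49944 = 161/32 - 49944 = -1598047/32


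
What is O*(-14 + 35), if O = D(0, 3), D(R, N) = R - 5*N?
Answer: -315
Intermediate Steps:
O = -15 (O = 0 - 5*3 = 0 - 15 = -15)
O*(-14 + 35) = -15*(-14 + 35) = -15*21 = -315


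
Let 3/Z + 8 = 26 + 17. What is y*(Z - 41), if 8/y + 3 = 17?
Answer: -5728/245 ≈ -23.380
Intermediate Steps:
y = 4/7 (y = 8/(-3 + 17) = 8/14 = 8*(1/14) = 4/7 ≈ 0.57143)
Z = 3/35 (Z = 3/(-8 + (26 + 17)) = 3/(-8 + 43) = 3/35 ≈ 0.085714)
y*(Z - 41) = 4*(3/35 - 41)/7 = (4/7)*(-1432/35) = -5728/245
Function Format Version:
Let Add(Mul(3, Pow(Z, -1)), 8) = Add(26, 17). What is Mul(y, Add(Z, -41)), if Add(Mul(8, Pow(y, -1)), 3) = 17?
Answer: Rational(-5728, 245) ≈ -23.380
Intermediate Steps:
y = Rational(4, 7) (y = Mul(8, Pow(Add(-3, 17), -1)) = Mul(8, Pow(14, -1)) = Mul(8, Rational(1, 14)) = Rational(4, 7) ≈ 0.57143)
Z = Rational(3, 35) (Z = Mul(3, Pow(Add(-8, Add(26, 17)), -1)) = Mul(3, Pow(Add(-8, 43), -1)) = Mul(3, Pow(35, -1)) = Mul(3, Rational(1, 35)) = Rational(3, 35) ≈ 0.085714)
Mul(y, Add(Z, -41)) = Mul(Rational(4, 7), Add(Rational(3, 35), -41)) = Mul(Rational(4, 7), Rational(-1432, 35)) = Rational(-5728, 245)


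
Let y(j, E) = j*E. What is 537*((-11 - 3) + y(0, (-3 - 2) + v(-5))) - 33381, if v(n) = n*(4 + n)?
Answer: -40899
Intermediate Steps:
y(j, E) = E*j
537*((-11 - 3) + y(0, (-3 - 2) + v(-5))) - 33381 = 537*((-11 - 3) + ((-3 - 2) - 5*(4 - 5))*0) - 33381 = 537*(-14 + (-5 - 5*(-1))*0) - 33381 = 537*(-14 + (-5 + 5)*0) - 33381 = 537*(-14 + 0*0) - 33381 = 537*(-14 + 0) - 33381 = 537*(-14) - 33381 = -7518 - 33381 = -40899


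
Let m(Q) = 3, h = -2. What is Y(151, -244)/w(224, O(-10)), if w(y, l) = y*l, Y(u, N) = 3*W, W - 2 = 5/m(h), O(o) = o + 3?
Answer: -11/1568 ≈ -0.0070153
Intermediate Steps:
O(o) = 3 + o
W = 11/3 (W = 2 + 5/3 = 11/3 ≈ 3.6667)
Y(u, N) = 11 (Y(u, N) = 3*(11/3) = 11)
w(y, l) = l*y
Y(151, -244)/w(224, O(-10)) = 11/(((3 - 10)*224)) = 11/((-7*224)) = 11/(-1568) = 11*(-1/1568) = -11/1568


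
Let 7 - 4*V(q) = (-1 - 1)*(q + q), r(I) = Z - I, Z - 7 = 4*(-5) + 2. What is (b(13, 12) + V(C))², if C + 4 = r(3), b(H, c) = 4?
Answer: 2401/16 ≈ 150.06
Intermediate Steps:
Z = -11 (Z = 7 + (4*(-5) + 2) = 7 + (-20 + 2) = 7 - 18 = -11)
r(I) = -11 - I
C = -18 (C = -4 + (-11 - 1*3) = -4 + (-11 - 3) = -4 - 14 = -18)
V(q) = 7/4 + q (V(q) = 7/4 - (-1 - 1)*(q + q)/4 = 7/4 - (-1)*2*q/2 = 7/4 - (-1)*q = 7/4 + q)
(b(13, 12) + V(C))² = (4 + (7/4 - 18))² = (4 - 65/4)² = (-49/4)² = 2401/16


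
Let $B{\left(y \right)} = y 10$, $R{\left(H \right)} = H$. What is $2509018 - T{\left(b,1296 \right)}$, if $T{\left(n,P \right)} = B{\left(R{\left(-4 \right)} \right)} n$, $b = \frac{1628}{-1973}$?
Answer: $\frac{4950227394}{1973} \approx 2.509 \cdot 10^{6}$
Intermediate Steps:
$B{\left(y \right)} = 10 y$
$b = - \frac{1628}{1973}$ ($b = 1628 \left(- \frac{1}{1973}\right) = - \frac{1628}{1973} \approx -0.82514$)
$T{\left(n,P \right)} = - 40 n$ ($T{\left(n,P \right)} = 10 \left(-4\right) n = - 40 n$)
$2509018 - T{\left(b,1296 \right)} = 2509018 - \left(-40\right) \left(- \frac{1628}{1973}\right) = 2509018 - \frac{65120}{1973} = \frac{4950227394}{1973}$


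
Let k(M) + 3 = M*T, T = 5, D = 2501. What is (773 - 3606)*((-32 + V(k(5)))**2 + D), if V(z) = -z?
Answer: -15346361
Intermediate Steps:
k(M) = -3 + 5*M (k(M) = -3 + M*5 = -3 + 5*M)
(773 - 3606)*((-32 + V(k(5)))**2 + D) = (773 - 3606)*((-32 - (-3 + 5*5))**2 + 2501) = -2833*((-32 - (-3 + 25))**2 + 2501) = -2833*((-32 - 1*22)**2 + 2501) = -2833*((-32 - 22)**2 + 2501) = -2833*((-54)**2 + 2501) = -2833*(2916 + 2501) = -2833*5417 = -15346361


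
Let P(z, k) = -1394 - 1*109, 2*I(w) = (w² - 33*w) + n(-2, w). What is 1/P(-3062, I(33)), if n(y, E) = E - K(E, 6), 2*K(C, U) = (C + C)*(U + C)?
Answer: -1/1503 ≈ -0.00066534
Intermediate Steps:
K(C, U) = C*(C + U) (K(C, U) = ((C + C)*(U + C))/2 = ((2*C)*(C + U))/2 = (2*C*(C + U))/2 = C*(C + U))
n(y, E) = E - E*(6 + E) (n(y, E) = E - E*(E + 6) = E - E*(6 + E))
I(w) = w²/2 - 33*w/2 + w*(-5 - w)/2 (I(w) = ((w² - 33*w) + w*(-5 - w))/2 = (w² - 33*w + w*(-5 - w))/2 = w²/2 - 33*w/2 + w*(-5 - w)/2)
P(z, k) = -1503 (P(z, k) = -1394 - 109 = -1503)
1/P(-3062, I(33)) = 1/(-1503) = -1/1503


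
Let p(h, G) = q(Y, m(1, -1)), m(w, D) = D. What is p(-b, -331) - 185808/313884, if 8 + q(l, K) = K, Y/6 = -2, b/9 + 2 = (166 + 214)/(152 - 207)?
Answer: -250897/26157 ≈ -9.5920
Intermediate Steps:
b = -882/11 (b = -18 + 9*((166 + 214)/(152 - 207)) = -18 + 9*(380/(-55)) = -18 + 9*(380*(-1/55)) = -18 + 9*(-76/11) = -18 - 684/11 = -882/11 ≈ -80.182)
Y = -12 (Y = 6*(-2) = -12)
q(l, K) = -8 + K
p(h, G) = -9 (p(h, G) = -8 - 1 = -9)
p(-b, -331) - 185808/313884 = -9 - 185808/313884 = -9 - 185808*1/313884 = -9 - 15484/26157 = -250897/26157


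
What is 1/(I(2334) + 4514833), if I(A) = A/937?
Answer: 937/4230400855 ≈ 2.2149e-7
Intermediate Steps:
I(A) = A/937 (I(A) = A*(1/937) = A/937)
1/(I(2334) + 4514833) = 1/((1/937)*2334 + 4514833) = 1/(2334/937 + 4514833) = 1/(4230400855/937) = 937/4230400855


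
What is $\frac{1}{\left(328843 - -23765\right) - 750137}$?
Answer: $- \frac{1}{397529} \approx -2.5155 \cdot 10^{-6}$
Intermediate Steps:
$\frac{1}{\left(328843 - -23765\right) - 750137} = \frac{1}{\left(328843 + 23765\right) - 750137} = \frac{1}{352608 - 750137} = \frac{1}{-397529} = - \frac{1}{397529}$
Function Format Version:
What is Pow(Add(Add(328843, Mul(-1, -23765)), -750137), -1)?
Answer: Rational(-1, 397529) ≈ -2.5155e-6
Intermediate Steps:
Pow(Add(Add(328843, Mul(-1, -23765)), -750137), -1) = Pow(Add(Add(328843, 23765), -750137), -1) = Pow(Add(352608, -750137), -1) = Pow(-397529, -1) = Rational(-1, 397529)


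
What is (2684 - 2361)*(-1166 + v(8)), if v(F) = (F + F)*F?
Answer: -335274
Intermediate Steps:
v(F) = 2*F² (v(F) = (2*F)*F = 2*F²)
(2684 - 2361)*(-1166 + v(8)) = (2684 - 2361)*(-1166 + 2*8²) = 323*(-1166 + 2*64) = 323*(-1166 + 128) = 323*(-1038) = -335274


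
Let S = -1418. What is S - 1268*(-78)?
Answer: 97486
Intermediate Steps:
S - 1268*(-78) = -1418 - 1268*(-78) = -1418 + 98904 = 97486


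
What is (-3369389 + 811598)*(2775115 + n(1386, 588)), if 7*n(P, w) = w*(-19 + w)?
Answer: -7220416349601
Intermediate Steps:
n(P, w) = w*(-19 + w)/7 (n(P, w) = (w*(-19 + w))/7 = w*(-19 + w)/7)
(-3369389 + 811598)*(2775115 + n(1386, 588)) = (-3369389 + 811598)*(2775115 + (1/7)*588*(-19 + 588)) = -2557791*(2775115 + (1/7)*588*569) = -2557791*(2775115 + 47796) = -2557791*2822911 = -7220416349601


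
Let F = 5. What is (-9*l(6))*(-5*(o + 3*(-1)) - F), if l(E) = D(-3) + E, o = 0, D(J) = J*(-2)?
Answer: -1080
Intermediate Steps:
D(J) = -2*J
l(E) = 6 + E (l(E) = -2*(-3) + E = 6 + E)
(-9*l(6))*(-5*(o + 3*(-1)) - F) = (-9*(6 + 6))*(-5*(0 + 3*(-1)) - 1*5) = (-9*12)*(-5*(0 - 3) - 5) = -108*(-5*(-3) - 5) = -108*(15 - 5) = -108*10 = -1080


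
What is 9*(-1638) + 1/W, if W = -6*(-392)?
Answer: -34673183/2352 ≈ -14742.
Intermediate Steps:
W = 2352
9*(-1638) + 1/W = 9*(-1638) + 1/2352 = -14742 + 1/2352 = -34673183/2352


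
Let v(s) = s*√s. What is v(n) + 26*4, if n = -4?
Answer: 104 - 8*I ≈ 104.0 - 8.0*I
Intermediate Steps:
v(s) = s^(3/2)
v(n) + 26*4 = (-4)^(3/2) + 26*4 = -8*I + 104 = 104 - 8*I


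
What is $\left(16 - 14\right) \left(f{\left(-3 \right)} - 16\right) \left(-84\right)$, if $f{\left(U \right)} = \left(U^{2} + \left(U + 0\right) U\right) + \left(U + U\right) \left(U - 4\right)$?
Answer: $-7392$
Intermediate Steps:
$f{\left(U \right)} = 2 U^{2} + 2 U \left(-4 + U\right)$ ($f{\left(U \right)} = \left(U^{2} + U U\right) + 2 U \left(-4 + U\right) = \left(U^{2} + U^{2}\right) + 2 U \left(-4 + U\right) = 2 U^{2} + 2 U \left(-4 + U\right)$)
$\left(16 - 14\right) \left(f{\left(-3 \right)} - 16\right) \left(-84\right) = \left(16 - 14\right) \left(4 \left(-3\right) \left(-2 - 3\right) - 16\right) \left(-84\right) = 2 \left(4 \left(-3\right) \left(-5\right) - 16\right) \left(-84\right) = 2 \left(60 - 16\right) \left(-84\right) = 2 \cdot 44 \left(-84\right) = 88 \left(-84\right) = -7392$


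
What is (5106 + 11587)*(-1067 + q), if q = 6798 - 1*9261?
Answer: -58926290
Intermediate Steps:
q = -2463 (q = 6798 - 9261 = -2463)
(5106 + 11587)*(-1067 + q) = (5106 + 11587)*(-1067 - 2463) = 16693*(-3530) = -58926290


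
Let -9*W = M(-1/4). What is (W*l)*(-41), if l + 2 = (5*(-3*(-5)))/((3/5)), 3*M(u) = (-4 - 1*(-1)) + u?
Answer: -21853/36 ≈ -607.03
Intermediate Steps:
M(u) = -1 + u/3 (M(u) = ((-4 - 1*(-1)) + u)/3 = ((-4 + 1) + u)/3 = (-3 + u)/3 = -1 + u/3)
W = 13/108 (W = -(-1 + (-1/4)/3)/9 = -(-1 + (-1*1/4)/3)/9 = -(-1 + (1/3)*(-1/4))/9 = -(-1 - 1/12)/9 = -1/9*(-13/12) = 13/108 ≈ 0.12037)
l = 123 (l = -2 + (5*(-3*(-5)))/((3/5)) = -2 + (5*15)/((3*(1/5))) = -2 + 75/(3/5) = -2 + 75*(5/3) = -2 + 125 = 123)
(W*l)*(-41) = ((13/108)*123)*(-41) = (533/36)*(-41) = -21853/36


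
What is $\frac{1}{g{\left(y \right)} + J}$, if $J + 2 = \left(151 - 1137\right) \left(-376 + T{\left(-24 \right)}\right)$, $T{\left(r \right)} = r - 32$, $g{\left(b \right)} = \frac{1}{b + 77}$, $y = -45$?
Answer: $\frac{32}{13630401} \approx 2.3477 \cdot 10^{-6}$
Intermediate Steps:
$g{\left(b \right)} = \frac{1}{77 + b}$
$T{\left(r \right)} = -32 + r$ ($T{\left(r \right)} = r - 32 = -32 + r$)
$J = 425950$ ($J = -2 + \left(151 - 1137\right) \left(-376 - 56\right) = -2 - 986 \left(-376 - 56\right) = -2 - -425952 = -2 + 425952 = 425950$)
$\frac{1}{g{\left(y \right)} + J} = \frac{1}{\frac{1}{77 - 45} + 425950} = \frac{1}{\frac{1}{32} + 425950} = \frac{1}{\frac{13630401}{32}} = \frac{32}{13630401}$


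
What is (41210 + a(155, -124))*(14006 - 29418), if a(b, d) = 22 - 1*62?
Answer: -634512040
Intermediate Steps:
a(b, d) = -40 (a(b, d) = 22 - 62 = -40)
(41210 + a(155, -124))*(14006 - 29418) = (41210 - 40)*(14006 - 29418) = 41170*(-15412) = -634512040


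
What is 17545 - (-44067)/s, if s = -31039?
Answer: 544535188/31039 ≈ 17544.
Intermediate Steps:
17545 - (-44067)/s = 17545 - (-44067)/(-31039) = 17545 - (-44067)*(-1)/31039 = 17545 - 1*44067/31039 = 17545 - 44067/31039 = 544535188/31039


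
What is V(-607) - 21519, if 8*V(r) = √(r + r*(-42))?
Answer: -21519 + √24887/8 ≈ -21499.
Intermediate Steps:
V(r) = √41*√(-r)/8 (V(r) = √(r + r*(-42))/8 = √(r - 42*r)/8 = √(-41*r)/8 = (√41*√(-r))/8 = √41*√(-r)/8)
V(-607) - 21519 = √41*√(-1*(-607))/8 - 21519 = √41*√607/8 - 21519 = √24887/8 - 21519 = -21519 + √24887/8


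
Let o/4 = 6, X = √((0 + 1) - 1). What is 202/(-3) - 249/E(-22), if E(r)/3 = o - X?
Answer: -1699/24 ≈ -70.792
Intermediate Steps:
X = 0 (X = √(1 - 1) = √0 = 0)
o = 24 (o = 4*6 = 24)
E(r) = 72 (E(r) = 3*(24 - 1*0) = 3*(24 + 0) = 3*24 = 72)
202/(-3) - 249/E(-22) = 202/(-3) - 249/72 = 202*(-⅓) - 249*1/72 = -202/3 - 83/24 = -1699/24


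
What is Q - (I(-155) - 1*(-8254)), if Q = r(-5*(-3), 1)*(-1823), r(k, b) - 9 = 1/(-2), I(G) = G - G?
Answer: -47499/2 ≈ -23750.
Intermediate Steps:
I(G) = 0
r(k, b) = 17/2 (r(k, b) = 9 + 1/(-2) = 9 - 1/2 = 17/2)
Q = -30991/2 (Q = (17/2)*(-1823) = -30991/2 ≈ -15496.)
Q - (I(-155) - 1*(-8254)) = -30991/2 - (0 - 1*(-8254)) = -30991/2 - (0 + 8254) = -30991/2 - 1*8254 = -30991/2 - 8254 = -47499/2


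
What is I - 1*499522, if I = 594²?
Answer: -146686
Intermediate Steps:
I = 352836
I - 1*499522 = 352836 - 1*499522 = 352836 - 499522 = -146686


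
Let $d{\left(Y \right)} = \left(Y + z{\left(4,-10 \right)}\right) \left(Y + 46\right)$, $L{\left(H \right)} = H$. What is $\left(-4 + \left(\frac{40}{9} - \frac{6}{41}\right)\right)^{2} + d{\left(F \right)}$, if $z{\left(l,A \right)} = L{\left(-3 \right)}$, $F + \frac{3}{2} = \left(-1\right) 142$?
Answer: $\frac{7779607135}{544644} \approx 14284.0$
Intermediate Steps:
$F = - \frac{287}{2}$ ($F = - \frac{3}{2} - 142 = - \frac{287}{2} \approx -143.5$)
$z{\left(l,A \right)} = -3$
$d{\left(Y \right)} = \left(-3 + Y\right) \left(46 + Y\right)$ ($d{\left(Y \right)} = \left(Y - 3\right) \left(Y + 46\right) = \left(-3 + Y\right) \left(46 + Y\right)$)
$\left(-4 + \left(\frac{40}{9} - \frac{6}{41}\right)\right)^{2} + d{\left(F \right)} = \left(-4 + \left(\frac{40}{9} - \frac{6}{41}\right)\right)^{2} + \left(-138 + \left(- \frac{287}{2}\right)^{2} + 43 \left(- \frac{287}{2}\right)\right) = \left(-4 + \left(40 \cdot \frac{1}{9} - \frac{6}{41}\right)\right)^{2} - - \frac{57135}{4} = \left(-4 + \left(\frac{40}{9} - \frac{6}{41}\right)\right)^{2} + \frac{57135}{4} = \left(-4 + \frac{1586}{369}\right)^{2} + \frac{57135}{4} = \left(\frac{110}{369}\right)^{2} + \frac{57135}{4} = \frac{12100}{136161} + \frac{57135}{4} = \frac{7779607135}{544644}$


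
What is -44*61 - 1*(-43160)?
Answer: 40476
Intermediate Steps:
-44*61 - 1*(-43160) = -2684 + 43160 = 40476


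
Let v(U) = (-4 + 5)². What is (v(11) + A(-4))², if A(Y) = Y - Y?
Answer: 1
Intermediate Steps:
A(Y) = 0
v(U) = 1 (v(U) = 1² = 1)
(v(11) + A(-4))² = (1 + 0)² = 1² = 1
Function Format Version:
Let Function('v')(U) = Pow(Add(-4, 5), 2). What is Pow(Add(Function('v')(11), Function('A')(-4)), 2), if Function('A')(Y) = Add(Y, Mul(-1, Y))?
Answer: 1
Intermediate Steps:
Function('A')(Y) = 0
Function('v')(U) = 1 (Function('v')(U) = Pow(1, 2) = 1)
Pow(Add(Function('v')(11), Function('A')(-4)), 2) = Pow(Add(1, 0), 2) = Pow(1, 2) = 1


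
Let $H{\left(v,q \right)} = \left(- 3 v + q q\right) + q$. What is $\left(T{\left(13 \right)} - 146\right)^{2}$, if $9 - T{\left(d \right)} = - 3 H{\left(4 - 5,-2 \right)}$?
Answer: $14884$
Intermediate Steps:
$H{\left(v,q \right)} = q + q^{2} - 3 v$ ($H{\left(v,q \right)} = \left(- 3 v + q^{2}\right) + q = \left(q^{2} - 3 v\right) + q = q + q^{2} - 3 v$)
$T{\left(d \right)} = 24$ ($T{\left(d \right)} = 9 - - 3 \left(-2 + \left(-2\right)^{2} - 3 \left(4 - 5\right)\right) = 9 - - 3 \left(-2 + 4 - 3 \left(4 - 5\right)\right) = 9 - - 3 \left(-2 + 4 - -3\right) = 9 - - 3 \left(-2 + 4 + 3\right) = 9 - \left(-3\right) 5 = 9 - -15 = 9 + 15 = 24$)
$\left(T{\left(13 \right)} - 146\right)^{2} = \left(24 - 146\right)^{2} = \left(-122\right)^{2} = 14884$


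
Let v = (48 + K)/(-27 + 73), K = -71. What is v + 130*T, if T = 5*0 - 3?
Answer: -781/2 ≈ -390.50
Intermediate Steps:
v = -1/2 (v = (48 - 71)/(-27 + 73) = -23/46 = -23*1/46 = -1/2 ≈ -0.50000)
T = -3 (T = 0 - 3 = -3)
v + 130*T = -1/2 + 130*(-3) = -1/2 - 390 = -781/2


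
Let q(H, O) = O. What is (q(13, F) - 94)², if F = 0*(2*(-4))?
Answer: 8836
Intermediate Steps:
F = 0 (F = 0*(-8) = 0)
(q(13, F) - 94)² = (0 - 94)² = (-94)² = 8836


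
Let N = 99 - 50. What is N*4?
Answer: 196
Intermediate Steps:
N = 49
N*4 = 49*4 = 196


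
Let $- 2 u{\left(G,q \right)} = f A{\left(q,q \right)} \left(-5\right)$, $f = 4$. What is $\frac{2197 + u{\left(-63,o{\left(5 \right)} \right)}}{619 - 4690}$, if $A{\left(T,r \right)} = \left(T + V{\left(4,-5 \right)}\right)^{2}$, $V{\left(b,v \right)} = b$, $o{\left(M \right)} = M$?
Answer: $- \frac{3007}{4071} \approx -0.73864$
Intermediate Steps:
$A{\left(T,r \right)} = \left(4 + T\right)^{2}$ ($A{\left(T,r \right)} = \left(T + 4\right)^{2} = \left(4 + T\right)^{2}$)
$u{\left(G,q \right)} = 10 \left(4 + q\right)^{2}$ ($u{\left(G,q \right)} = - \frac{4 \left(4 + q\right)^{2} \left(-5\right)}{2} = - \frac{\left(-20\right) \left(4 + q\right)^{2}}{2} = 10 \left(4 + q\right)^{2}$)
$\frac{2197 + u{\left(-63,o{\left(5 \right)} \right)}}{619 - 4690} = \frac{2197 + 10 \left(4 + 5\right)^{2}}{619 - 4690} = \frac{2197 + 10 \cdot 9^{2}}{-4071} = \left(2197 + 10 \cdot 81\right) \left(- \frac{1}{4071}\right) = \left(2197 + 810\right) \left(- \frac{1}{4071}\right) = 3007 \left(- \frac{1}{4071}\right) = - \frac{3007}{4071}$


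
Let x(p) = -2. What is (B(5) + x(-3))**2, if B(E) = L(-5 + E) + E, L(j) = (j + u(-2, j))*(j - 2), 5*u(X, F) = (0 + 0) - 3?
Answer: 441/25 ≈ 17.640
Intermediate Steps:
u(X, F) = -3/5 (u(X, F) = ((0 + 0) - 3)/5 = (0 - 3)/5 = (1/5)*(-3) = -3/5)
L(j) = (-2 + j)*(-3/5 + j) (L(j) = (j - 3/5)*(j - 2) = (-3/5 + j)*(-2 + j) = (-2 + j)*(-3/5 + j))
B(E) = 71/5 + (-5 + E)**2 - 8*E/5 (B(E) = (6/5 + (-5 + E)**2 - 13*(-5 + E)/5) + E = (6/5 + (-5 + E)**2 + (13 - 13*E/5)) + E = (71/5 + (-5 + E)**2 - 13*E/5) + E = 71/5 + (-5 + E)**2 - 8*E/5)
(B(5) + x(-3))**2 = ((196/5 + 5**2 - 58/5*5) - 2)**2 = ((196/5 + 25 - 58) - 2)**2 = (31/5 - 2)**2 = (21/5)**2 = 441/25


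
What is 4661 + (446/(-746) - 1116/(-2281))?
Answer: 3965546998/850813 ≈ 4660.9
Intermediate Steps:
4661 + (446/(-746) - 1116/(-2281)) = 4661 + (446*(-1/746) - 1116*(-1/2281)) = 4661 + (-223/373 + 1116/2281) = 4661 - 92395/850813 = 3965546998/850813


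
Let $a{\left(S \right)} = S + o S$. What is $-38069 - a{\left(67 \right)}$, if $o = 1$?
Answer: $-38203$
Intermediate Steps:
$a{\left(S \right)} = 2 S$ ($a{\left(S \right)} = S + 1 S = S + S = 2 S$)
$-38069 - a{\left(67 \right)} = -38069 - 2 \cdot 67 = -38069 - 134 = -38203$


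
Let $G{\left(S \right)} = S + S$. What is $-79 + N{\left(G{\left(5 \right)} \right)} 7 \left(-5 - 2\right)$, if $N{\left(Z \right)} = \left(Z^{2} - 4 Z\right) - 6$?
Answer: $-2725$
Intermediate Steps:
$G{\left(S \right)} = 2 S$
$N{\left(Z \right)} = -6 + Z^{2} - 4 Z$
$-79 + N{\left(G{\left(5 \right)} \right)} 7 \left(-5 - 2\right) = -79 + \left(-6 + \left(2 \cdot 5\right)^{2} - 4 \cdot 2 \cdot 5\right) 7 \left(-5 - 2\right) = -79 + \left(-6 + 10^{2} - 40\right) 7 \left(-7\right) = -79 + \left(-6 + 100 - 40\right) \left(-49\right) = -79 + 54 \left(-49\right) = -79 - 2646 = -2725$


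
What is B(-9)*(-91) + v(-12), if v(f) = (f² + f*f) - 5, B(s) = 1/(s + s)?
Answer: 5185/18 ≈ 288.06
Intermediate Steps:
B(s) = 1/(2*s)
v(f) = -5 + 2*f² (v(f) = (f² + f²) - 5 = 2*f² - 5 = -5 + 2*f²)
B(-9)*(-91) + v(-12) = ((½)/(-9))*(-91) + (-5 + 2*(-12)²) = ((½)*(-⅑))*(-91) + (-5 + 2*144) = -1/18*(-91) + (-5 + 288) = 91/18 + 283 = 5185/18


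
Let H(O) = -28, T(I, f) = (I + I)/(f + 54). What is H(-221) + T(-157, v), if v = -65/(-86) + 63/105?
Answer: -801504/23803 ≈ -33.672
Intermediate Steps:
v = 583/430 (v = -65*(-1/86) + 63*(1/105) = 65/86 + 3/5 = 583/430 ≈ 1.3558)
T(I, f) = 2*I/(54 + f) (T(I, f) = (2*I)/(54 + f) = 2*I/(54 + f))
H(-221) + T(-157, v) = -28 + 2*(-157)/(54 + 583/430) = -28 + 2*(-157)/(23803/430) = -28 + 2*(-157)*(430/23803) = -28 - 135020/23803 = -801504/23803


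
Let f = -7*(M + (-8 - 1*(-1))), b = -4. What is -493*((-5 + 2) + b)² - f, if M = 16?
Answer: -24094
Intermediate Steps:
f = -63 (f = -7*(16 + (-8 - 1*(-1))) = -7*(16 + (-8 + 1)) = -7*(16 - 7) = -7*9 = -63)
-493*((-5 + 2) + b)² - f = -493*((-5 + 2) - 4)² - 1*(-63) = -493*(-3 - 4)² + 63 = -493*(-7)² + 63 = -493*49 + 63 = -24157 + 63 = -24094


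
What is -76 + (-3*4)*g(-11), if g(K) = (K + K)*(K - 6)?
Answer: -4564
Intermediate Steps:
g(K) = 2*K*(-6 + K) (g(K) = (2*K)*(-6 + K) = 2*K*(-6 + K))
-76 + (-3*4)*g(-11) = -76 + (-3*4)*(2*(-11)*(-6 - 11)) = -76 - 24*(-11)*(-17) = -76 - 12*374 = -76 - 4488 = -4564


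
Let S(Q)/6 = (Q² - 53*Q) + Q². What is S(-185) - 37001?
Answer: 432529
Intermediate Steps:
S(Q) = -318*Q + 12*Q² (S(Q) = 6*((Q² - 53*Q) + Q²) = 6*(-53*Q + 2*Q²) = -318*Q + 12*Q²)
S(-185) - 37001 = 6*(-185)*(-53 + 2*(-185)) - 37001 = 6*(-185)*(-53 - 370) - 37001 = 6*(-185)*(-423) - 37001 = 469530 - 37001 = 432529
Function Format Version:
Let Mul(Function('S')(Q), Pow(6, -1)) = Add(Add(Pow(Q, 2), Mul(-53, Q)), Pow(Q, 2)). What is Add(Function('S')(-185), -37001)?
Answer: 432529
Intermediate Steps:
Function('S')(Q) = Add(Mul(-318, Q), Mul(12, Pow(Q, 2))) (Function('S')(Q) = Mul(6, Add(Add(Pow(Q, 2), Mul(-53, Q)), Pow(Q, 2))) = Mul(6, Add(Mul(-53, Q), Mul(2, Pow(Q, 2)))) = Add(Mul(-318, Q), Mul(12, Pow(Q, 2))))
Add(Function('S')(-185), -37001) = Add(Mul(6, -185, Add(-53, Mul(2, -185))), -37001) = Add(Mul(6, -185, Add(-53, -370)), -37001) = Add(Mul(6, -185, -423), -37001) = Add(469530, -37001) = 432529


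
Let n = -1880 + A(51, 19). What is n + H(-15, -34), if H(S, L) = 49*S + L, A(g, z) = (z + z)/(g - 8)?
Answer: -113869/43 ≈ -2648.1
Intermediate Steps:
A(g, z) = 2*z/(-8 + g) (A(g, z) = (2*z)/(-8 + g) = 2*z/(-8 + g))
H(S, L) = L + 49*S
n = -80802/43 (n = -1880 + 2*19/(-8 + 51) = -1880 + 2*19/43 = -1880 + 2*19*(1/43) = -1880 + 38/43 = -80802/43 ≈ -1879.1)
n + H(-15, -34) = -80802/43 + (-34 + 49*(-15)) = -80802/43 + (-34 - 735) = -80802/43 - 769 = -113869/43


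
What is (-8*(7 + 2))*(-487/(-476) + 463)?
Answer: -3975750/119 ≈ -33410.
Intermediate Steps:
(-8*(7 + 2))*(-487/(-476) + 463) = (-8*9)*(-487*(-1/476) + 463) = -72*(487/476 + 463) = -72*220875/476 = -3975750/119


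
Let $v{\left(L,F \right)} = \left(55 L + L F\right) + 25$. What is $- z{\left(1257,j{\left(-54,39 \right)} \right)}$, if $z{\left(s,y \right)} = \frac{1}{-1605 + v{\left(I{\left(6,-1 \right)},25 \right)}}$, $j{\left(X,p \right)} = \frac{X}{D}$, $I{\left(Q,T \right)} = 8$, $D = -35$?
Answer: $\frac{1}{940} \approx 0.0010638$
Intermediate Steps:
$v{\left(L,F \right)} = 25 + 55 L + F L$ ($v{\left(L,F \right)} = \left(55 L + F L\right) + 25 = 25 + 55 L + F L$)
$j{\left(X,p \right)} = - \frac{X}{35}$ ($j{\left(X,p \right)} = \frac{X}{-35} = X \left(- \frac{1}{35}\right) = - \frac{X}{35}$)
$z{\left(s,y \right)} = - \frac{1}{940}$ ($z{\left(s,y \right)} = \frac{1}{-1605 + \left(25 + 55 \cdot 8 + 25 \cdot 8\right)} = \frac{1}{-1605 + \left(25 + 440 + 200\right)} = \frac{1}{-1605 + 665} = \frac{1}{-940} = - \frac{1}{940}$)
$- z{\left(1257,j{\left(-54,39 \right)} \right)} = \left(-1\right) \left(- \frac{1}{940}\right) = \frac{1}{940}$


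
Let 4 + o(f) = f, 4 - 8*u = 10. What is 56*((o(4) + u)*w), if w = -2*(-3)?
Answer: -252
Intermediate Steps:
u = -¾ (u = ½ - ⅛*10 = ½ - 5/4 = -¾ ≈ -0.75000)
o(f) = -4 + f
w = 6
56*((o(4) + u)*w) = 56*(((-4 + 4) - ¾)*6) = 56*((0 - ¾)*6) = 56*(-¾*6) = 56*(-9/2) = -252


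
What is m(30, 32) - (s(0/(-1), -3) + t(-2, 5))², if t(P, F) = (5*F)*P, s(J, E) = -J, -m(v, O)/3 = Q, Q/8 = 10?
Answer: -2740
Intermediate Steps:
Q = 80 (Q = 8*10 = 80)
m(v, O) = -240 (m(v, O) = -3*80 = -240)
t(P, F) = 5*F*P
m(30, 32) - (s(0/(-1), -3) + t(-2, 5))² = -240 - (-0/(-1) + 5*5*(-2))² = -240 - (-0*(-1) - 50)² = -240 - (-1*0 - 50)² = -240 - (0 - 50)² = -240 - 1*(-50)² = -240 - 1*2500 = -240 - 2500 = -2740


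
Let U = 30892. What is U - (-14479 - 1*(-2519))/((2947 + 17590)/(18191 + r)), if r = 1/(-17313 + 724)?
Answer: 14133717903436/340688293 ≈ 41486.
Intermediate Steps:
r = -1/16589 (r = 1/(-16589) = -1/16589 ≈ -6.0281e-5)
U - (-14479 - 1*(-2519))/((2947 + 17590)/(18191 + r)) = 30892 - (-14479 - 1*(-2519))/((2947 + 17590)/(18191 - 1/16589)) = 30892 - (-14479 + 2519)/(20537/(301770498/16589)) = 30892 - (-11960)/(20537*(16589/301770498)) = 30892 - (-11960)/340688293/301770498 = 30892 - (-11960)*301770498/340688293 = 30892 - 1*(-3609175156080/340688293) = 30892 + 3609175156080/340688293 = 14133717903436/340688293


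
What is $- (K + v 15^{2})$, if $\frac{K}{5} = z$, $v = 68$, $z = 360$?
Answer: $-17100$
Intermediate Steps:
$K = 1800$ ($K = 5 \cdot 360 = 1800$)
$- (K + v 15^{2}) = - (1800 + 68 \cdot 15^{2}) = - (1800 + 68 \cdot 225) = - (1800 + 15300) = \left(-1\right) 17100 = -17100$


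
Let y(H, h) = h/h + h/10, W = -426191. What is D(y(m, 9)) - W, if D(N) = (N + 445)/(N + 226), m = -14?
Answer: 971293758/2279 ≈ 4.2619e+5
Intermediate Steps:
y(H, h) = 1 + h/10 (y(H, h) = 1 + h*(⅒) = 1 + h/10)
D(N) = (445 + N)/(226 + N)
D(y(m, 9)) - W = (445 + (1 + (⅒)*9))/(226 + (1 + (⅒)*9)) - 1*(-426191) = (445 + (1 + 9/10))/(226 + (1 + 9/10)) + 426191 = (445 + 19/10)/(226 + 19/10) + 426191 = (4469/10)/(2279/10) + 426191 = (10/2279)*(4469/10) + 426191 = 4469/2279 + 426191 = 971293758/2279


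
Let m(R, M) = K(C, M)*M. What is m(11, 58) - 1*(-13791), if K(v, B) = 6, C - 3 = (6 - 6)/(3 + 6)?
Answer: 14139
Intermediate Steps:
C = 3 (C = 3 + (6 - 6)/(3 + 6) = 3 + 0/9 = 3 + 0*(⅑) = 3 + 0 = 3)
m(R, M) = 6*M
m(11, 58) - 1*(-13791) = 6*58 - 1*(-13791) = 348 + 13791 = 14139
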